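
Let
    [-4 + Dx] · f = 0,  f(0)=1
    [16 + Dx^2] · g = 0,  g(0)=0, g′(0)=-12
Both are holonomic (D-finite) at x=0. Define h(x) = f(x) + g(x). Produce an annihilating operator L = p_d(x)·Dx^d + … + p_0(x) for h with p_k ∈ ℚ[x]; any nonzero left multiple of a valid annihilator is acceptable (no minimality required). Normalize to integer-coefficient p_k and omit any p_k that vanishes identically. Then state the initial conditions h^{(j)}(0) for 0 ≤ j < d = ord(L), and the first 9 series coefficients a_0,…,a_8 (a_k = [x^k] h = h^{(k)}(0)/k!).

L = -64 + 16·Dx - 4·Dx^2 + Dx^3  (order 3).
h: a_k = 1, -8, 8, 128/3, 32/3, -256/15, 256/45, 4096/315, 512/315, …
ICs: h(0) = 1, h′(0) = -8, h′′(0) = 16.

f: a_k = 1, 4, 8, 32/3, 32/3, 128/15, 256/45, 1024/315, 512/315, …
g: a_k = 0, -12, 0, 32, 0, -128/5, 0, 1024/105, 0, …
Weyl lclm of L_f,L_g ⇒ L₀ (ord ≤ 3).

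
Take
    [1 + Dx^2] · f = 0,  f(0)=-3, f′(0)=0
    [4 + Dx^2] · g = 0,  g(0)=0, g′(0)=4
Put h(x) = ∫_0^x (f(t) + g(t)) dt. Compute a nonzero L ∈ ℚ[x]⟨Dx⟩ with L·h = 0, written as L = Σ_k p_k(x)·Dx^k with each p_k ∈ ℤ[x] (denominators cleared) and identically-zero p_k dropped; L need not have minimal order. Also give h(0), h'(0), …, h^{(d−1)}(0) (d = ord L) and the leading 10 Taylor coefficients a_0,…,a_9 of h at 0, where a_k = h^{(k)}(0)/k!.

L = 4·Dx + 5·Dx^3 + Dx^5  (order 5).
h: a_k = 0, -3, 2, 1/2, -2/3, -1/40, 4/45, 1/1680, -2/315, -1/120960, …
ICs: h(0) = 0, h′(0) = -3, h′′(0) = 4, h′′′(0) = 3, h′′′′(0) = -16.

f: a_k = -3, 0, 3/2, 0, -1/8, 0, 1/240, 0, -1/13440, 0, …
g: a_k = 0, 4, 0, -8/3, 0, 8/15, 0, -16/315, 0, 8/2835, …
f+g: L₀ = lclm(L_f,L_g), ord ≤ 2+2.
h=∫₀ˣh₀: take L = L₀·Dx.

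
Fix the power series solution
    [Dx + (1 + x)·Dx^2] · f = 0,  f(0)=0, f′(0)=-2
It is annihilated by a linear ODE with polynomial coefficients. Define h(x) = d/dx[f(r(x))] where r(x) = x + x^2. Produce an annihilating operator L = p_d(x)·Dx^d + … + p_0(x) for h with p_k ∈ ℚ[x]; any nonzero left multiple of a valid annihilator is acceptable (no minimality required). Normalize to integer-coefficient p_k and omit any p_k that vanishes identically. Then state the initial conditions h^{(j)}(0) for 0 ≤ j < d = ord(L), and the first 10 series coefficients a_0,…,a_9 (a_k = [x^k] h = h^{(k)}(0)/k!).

L = (-1 + 2·x + 2·x^2) + (1 + 3·x + 3·x^2 + 2·x^3)·Dx  (order 1).
h: a_k = -2, -2, 4, -2, -2, 4, -2, -2, 4, -2, …
ICs: h(0) = -2.

f: a_k = 0, -2, 1, -2/3, 1/2, -2/5, 1/3, -2/7, 1/4, -2/9, …
h₀=f(r): pull back L_f along r ⇒ L₀.
Derive L from L₀ (diff closure).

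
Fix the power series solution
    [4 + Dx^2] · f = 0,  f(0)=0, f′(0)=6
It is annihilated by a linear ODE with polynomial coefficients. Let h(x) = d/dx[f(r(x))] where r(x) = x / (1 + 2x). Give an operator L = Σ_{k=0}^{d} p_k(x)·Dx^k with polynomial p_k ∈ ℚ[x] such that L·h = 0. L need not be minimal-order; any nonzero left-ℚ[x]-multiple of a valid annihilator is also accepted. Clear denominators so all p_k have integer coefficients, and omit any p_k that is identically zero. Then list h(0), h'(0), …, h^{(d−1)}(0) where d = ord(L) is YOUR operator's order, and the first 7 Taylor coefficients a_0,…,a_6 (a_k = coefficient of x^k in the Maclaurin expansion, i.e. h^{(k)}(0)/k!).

f: a_k = 0, 6, 0, -4, 0, 4/5, 0, …
L₀ from L_f via x↦r, Dx↦r'^{-1}Dx.
h₀' ⇒ L via d/dx closure of L₀.
L = (28 + 96·x + 96·x^2) + (12 + 72·x + 144·x^2 + 96·x^3)·Dx + (1 + 8·x + 24·x^2 + 32·x^3 + 16·x^4)·Dx^2  (order 2).
h: a_k = 6, -24, 60, -96, 4, 720, -55448/15, …
ICs: h(0) = 6, h′(0) = -24.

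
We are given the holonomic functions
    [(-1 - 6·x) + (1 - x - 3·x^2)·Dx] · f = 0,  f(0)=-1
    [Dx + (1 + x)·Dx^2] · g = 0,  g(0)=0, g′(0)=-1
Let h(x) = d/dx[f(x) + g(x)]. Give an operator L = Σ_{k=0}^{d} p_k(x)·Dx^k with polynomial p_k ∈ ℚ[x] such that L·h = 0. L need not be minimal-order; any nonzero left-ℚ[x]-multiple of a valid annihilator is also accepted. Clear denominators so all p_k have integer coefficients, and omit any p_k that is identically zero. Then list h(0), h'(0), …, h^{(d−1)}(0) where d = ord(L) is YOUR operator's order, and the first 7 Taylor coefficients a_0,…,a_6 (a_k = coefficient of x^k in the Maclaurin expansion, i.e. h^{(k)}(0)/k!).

f: a_k = -1, -1, -4, -7, -19, -40, -97, …
g: a_k = 0, -1, 1/2, -1/3, 1/4, -1/5, 1/6, …
f+g: L₀ = lclm(L_f,L_g), ord ≤ 1+2.
Differentiate: ansatz ord ≤ ord L₀ ⇒ L.
L = (58 + 350·x + 636·x^2 + 756·x^3 + 324·x^4) + (40 + 364·x + 976·x^2 + 1632·x^3 + 1530·x^4 + 540·x^5)·Dx + (-9 - 31·x - 27·x^2 + 115·x^3 + 345·x^4 + 333·x^5 + 108·x^6)·Dx^2  (order 2).
h: a_k = -2, -7, -22, -75, -201, -581, -1520, …
ICs: h(0) = -2, h′(0) = -7.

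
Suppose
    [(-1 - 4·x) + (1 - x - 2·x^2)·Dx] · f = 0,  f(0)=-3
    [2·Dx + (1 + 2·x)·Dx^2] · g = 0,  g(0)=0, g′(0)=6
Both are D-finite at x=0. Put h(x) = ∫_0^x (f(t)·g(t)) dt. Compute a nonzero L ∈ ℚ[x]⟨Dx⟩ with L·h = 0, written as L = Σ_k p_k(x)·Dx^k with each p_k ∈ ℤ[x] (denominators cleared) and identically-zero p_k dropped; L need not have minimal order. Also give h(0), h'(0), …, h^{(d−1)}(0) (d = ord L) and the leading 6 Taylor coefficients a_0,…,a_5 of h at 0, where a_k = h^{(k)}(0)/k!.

f: a_k = -3, -3, -9, -15, -33, -63, …
g: a_k = 0, 6, -6, 8, -12, 96/5, …
h₀=f·g: eliminate ⇒ L₀, order ≤ 1·2.
h=∫h₀ ⇒ L = L₀·Dx.
L = (6 + 16·x)·Dx + (14·x + 20·x^2)·Dx^2 + (-1 - x + 4·x^2 + 4·x^3)·Dx^3  (order 3).
h: a_k = 0, 0, -9, 0, -15, -24/5, …
ICs: h(0) = 0, h′(0) = 0, h′′(0) = -18.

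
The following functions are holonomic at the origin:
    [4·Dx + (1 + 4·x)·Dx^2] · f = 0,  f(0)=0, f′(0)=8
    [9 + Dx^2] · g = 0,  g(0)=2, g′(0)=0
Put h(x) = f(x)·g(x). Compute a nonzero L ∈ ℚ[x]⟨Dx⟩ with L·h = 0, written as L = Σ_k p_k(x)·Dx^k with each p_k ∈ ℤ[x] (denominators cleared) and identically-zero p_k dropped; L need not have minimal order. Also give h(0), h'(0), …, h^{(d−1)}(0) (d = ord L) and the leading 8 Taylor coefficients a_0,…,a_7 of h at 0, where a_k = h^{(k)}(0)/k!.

f: a_k = 0, 8, -16, 128/3, -128, 2048/5, -4096/3, 32768/7, …
g: a_k = 2, 0, -9, 0, 27/4, 0, -81/40, 0, …
Product ⇒ symmetric product L₀, ord ≤ 4.
L = (-2043 - 1296·x + 44064·x^2 + 186624·x^3 + 186624·x^4) + (72 + 5472·x + 31104·x^2 + 41472·x^3)·Dx + (-182 + 864·x + 12096·x^2 + 41472·x^3 + 41472·x^4)·Dx^2 + (8 + 608·x + 3456·x^2 + 4608·x^3)·Dx^3 + (5 + 112·x + 800·x^2 + 2304·x^3 + 2304·x^4)·Dx^4  (order 4).
h: a_k = 0, 16, -32, 40/3, -112, 2446/5, -5060/3, 208169/35, …
ICs: h(0) = 0, h′(0) = 16, h′′(0) = -64, h′′′(0) = 80.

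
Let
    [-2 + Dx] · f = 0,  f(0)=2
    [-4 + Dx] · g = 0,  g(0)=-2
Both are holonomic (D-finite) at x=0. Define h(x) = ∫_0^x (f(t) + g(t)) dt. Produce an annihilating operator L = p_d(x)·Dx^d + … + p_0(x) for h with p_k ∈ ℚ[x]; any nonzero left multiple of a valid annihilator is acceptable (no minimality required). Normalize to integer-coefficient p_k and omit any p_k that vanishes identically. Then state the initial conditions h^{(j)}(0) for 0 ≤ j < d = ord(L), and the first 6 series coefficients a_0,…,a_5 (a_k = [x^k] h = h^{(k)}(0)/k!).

L = 8·Dx - 6·Dx^2 + Dx^3  (order 3).
h: a_k = 0, 0, -2, -4, -14/3, -4, …
ICs: h(0) = 0, h′(0) = 0, h′′(0) = -4.

f: a_k = 2, 4, 4, 8/3, 4/3, 8/15, …
g: a_k = -2, -8, -16, -64/3, -64/3, -256/15, …
L₀ := lclm(L_f,L_g); ord L₀ ≤ 1+1.
Integrate: L := L₀·Dx.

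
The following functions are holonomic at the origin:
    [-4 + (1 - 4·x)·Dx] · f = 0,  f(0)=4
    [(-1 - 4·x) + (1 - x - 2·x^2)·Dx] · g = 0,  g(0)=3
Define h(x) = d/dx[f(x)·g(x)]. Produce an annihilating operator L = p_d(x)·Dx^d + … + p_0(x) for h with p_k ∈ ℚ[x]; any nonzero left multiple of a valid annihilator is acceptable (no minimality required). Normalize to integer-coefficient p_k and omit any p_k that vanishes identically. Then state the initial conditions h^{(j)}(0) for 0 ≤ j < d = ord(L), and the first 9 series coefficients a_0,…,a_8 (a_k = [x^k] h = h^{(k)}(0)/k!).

f: a_k = 4, 16, 64, 256, 1024, 4096, 16384, 65536, 262144, …
g: a_k = 3, 3, 9, 15, 33, 63, 129, 255, 513, …
f·g: L₀ = L_f ⊗_s L_g, ord ≤ 1·1.
Differentiate: ansatz ord ≤ ord L₀ ⇒ L.
L = (46 - 108·x - 216·x^2 + 256·x^3 + 768·x^4) + (-5 + 29·x - 6·x^2 - 152·x^3 + 80·x^4 + 192·x^5)·Dx  (order 1).
h: a_k = 60, 552, 3492, 19152, 97020, 468792, 2194836, 10049952, 45261612, …
ICs: h(0) = 60.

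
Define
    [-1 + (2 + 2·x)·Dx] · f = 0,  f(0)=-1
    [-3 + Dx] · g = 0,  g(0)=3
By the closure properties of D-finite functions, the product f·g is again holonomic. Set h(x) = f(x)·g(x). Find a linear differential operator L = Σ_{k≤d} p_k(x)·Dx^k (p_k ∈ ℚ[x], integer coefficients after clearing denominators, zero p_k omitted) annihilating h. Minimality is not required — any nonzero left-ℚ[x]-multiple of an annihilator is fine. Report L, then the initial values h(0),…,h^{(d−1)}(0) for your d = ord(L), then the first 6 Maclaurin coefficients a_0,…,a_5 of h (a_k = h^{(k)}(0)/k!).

L = (-7 - 6·x) + (2 + 2·x)·Dx  (order 1).
h: a_k = -3, -21/2, -141/8, -309/16, -2001/128, -12831/1280, …
ICs: h(0) = -3.

f: a_k = -1, -1/2, 1/8, -1/16, 5/128, -7/256, …
g: a_k = 3, 9, 27/2, 27/2, 81/8, 243/40, …
Product ⇒ symmetric product L₀, ord ≤ 1.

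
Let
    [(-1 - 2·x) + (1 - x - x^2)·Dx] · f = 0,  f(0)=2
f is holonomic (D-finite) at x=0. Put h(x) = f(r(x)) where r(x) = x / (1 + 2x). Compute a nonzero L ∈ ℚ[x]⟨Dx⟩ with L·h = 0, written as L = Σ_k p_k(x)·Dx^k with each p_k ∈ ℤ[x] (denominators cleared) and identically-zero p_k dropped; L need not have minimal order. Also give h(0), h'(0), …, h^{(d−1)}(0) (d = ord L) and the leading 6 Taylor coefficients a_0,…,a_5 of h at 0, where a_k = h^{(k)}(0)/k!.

L = (-1 - 4·x) + (1 + 5·x + 7·x^2 + 2·x^3)·Dx  (order 1).
h: a_k = 2, 2, 0, -2, 6, -16, …
ICs: h(0) = 2.

f: a_k = 2, 2, 4, 6, 10, 16, …
Substitute x→r, Dx→(1/r')Dx; clear ⇒ L₀.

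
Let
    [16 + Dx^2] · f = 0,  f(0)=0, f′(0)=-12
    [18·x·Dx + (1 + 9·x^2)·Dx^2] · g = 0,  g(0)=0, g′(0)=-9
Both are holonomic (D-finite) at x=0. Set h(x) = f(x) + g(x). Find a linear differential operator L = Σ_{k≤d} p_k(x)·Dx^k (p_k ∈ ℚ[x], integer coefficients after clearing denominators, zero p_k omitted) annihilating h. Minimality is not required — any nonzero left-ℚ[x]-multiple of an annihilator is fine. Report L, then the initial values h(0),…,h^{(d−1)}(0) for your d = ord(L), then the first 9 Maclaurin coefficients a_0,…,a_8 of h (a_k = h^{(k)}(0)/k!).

L = (-13248·x + 181440·x^3 + 186624·x^5)·Dx + (-16 + 6048·x^2 + 66096·x^4 + 93312·x^6)·Dx^2 + (-828·x + 11340·x^3 + 11664·x^5)·Dx^3 + (-1 + 378·x^2 + 4131·x^4 + 5832·x^6)·Dx^4  (order 4).
h: a_k = 0, -21, 0, 59, 0, -857/5, 0, 99439/105, 0, …
ICs: h(0) = 0, h′(0) = -21, h′′(0) = 0, h′′′(0) = 354.

f: a_k = 0, -12, 0, 32, 0, -128/5, 0, 1024/105, 0, …
g: a_k = 0, -9, 0, 27, 0, -729/5, 0, 6561/7, 0, …
f+g: L₀ = lclm(L_f,L_g), ord ≤ 2+2.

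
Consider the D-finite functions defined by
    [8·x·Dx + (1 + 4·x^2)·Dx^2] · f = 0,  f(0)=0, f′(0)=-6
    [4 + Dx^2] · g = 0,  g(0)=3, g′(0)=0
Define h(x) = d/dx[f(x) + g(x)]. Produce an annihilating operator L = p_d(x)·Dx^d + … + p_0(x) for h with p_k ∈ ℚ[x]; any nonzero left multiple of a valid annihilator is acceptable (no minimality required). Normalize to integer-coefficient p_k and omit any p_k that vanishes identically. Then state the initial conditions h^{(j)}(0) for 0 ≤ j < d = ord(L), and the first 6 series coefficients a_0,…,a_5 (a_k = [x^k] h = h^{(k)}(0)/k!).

L = (-352·x + 1792·x^3 + 512·x^5) + (-4 + 112·x^2 + 576·x^4 + 256·x^6)·Dx + (-88·x + 448·x^3 + 128·x^5)·Dx^2 + (-1 + 28·x^2 + 144·x^4 + 64·x^6)·Dx^3  (order 3).
h: a_k = -6, -12, 24, 8, -96, -8/5, …
ICs: h(0) = -6, h′(0) = -12, h′′(0) = 48.

f: a_k = 0, -6, 0, 8, 0, -96/5, …
g: a_k = 3, 0, -6, 0, 2, 0, …
f+g: L₀ = lclm(L_f,L_g), ord ≤ 2+2.
h₀' ⇒ L via d/dx closure of L₀.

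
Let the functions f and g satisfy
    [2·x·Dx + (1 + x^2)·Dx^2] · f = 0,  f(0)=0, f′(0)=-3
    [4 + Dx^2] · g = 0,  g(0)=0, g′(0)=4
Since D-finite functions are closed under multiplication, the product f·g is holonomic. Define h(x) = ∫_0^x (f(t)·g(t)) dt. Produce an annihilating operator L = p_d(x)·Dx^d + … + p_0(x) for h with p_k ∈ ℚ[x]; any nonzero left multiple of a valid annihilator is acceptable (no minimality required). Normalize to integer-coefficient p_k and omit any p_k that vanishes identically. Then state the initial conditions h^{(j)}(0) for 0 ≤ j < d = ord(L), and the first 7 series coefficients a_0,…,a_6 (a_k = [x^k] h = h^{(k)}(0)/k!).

f: a_k = 0, -3, 0, 1, 0, -3/5, 0, …
g: a_k = 0, 4, 0, -8/3, 0, 8/15, 0, …
f·g: L₀ = L_f ⊗_s L_g, ord ≤ 2·2.
h=∫₀ˣh₀: take L = L₀·Dx.
L = (160 + 464·x^2 + 464·x^4 + 256·x^6 + 64·x^8)·Dx + (96·x + 224·x^3 + 192·x^5 + 64·x^7)·Dx^2 + (60 + 188·x^2 + 216·x^4 + 128·x^6 + 32·x^8)·Dx^3 + (24·x + 56·x^3 + 48·x^5 + 16·x^7)·Dx^4 + (5 + 18·x^2 + 25·x^4 + 16·x^6 + 4·x^8)·Dx^5  (order 5).
h: a_k = 0, 0, 0, -4, 0, 12/5, 0, …
ICs: h(0) = 0, h′(0) = 0, h′′(0) = 0, h′′′(0) = -24, h′′′′(0) = 0.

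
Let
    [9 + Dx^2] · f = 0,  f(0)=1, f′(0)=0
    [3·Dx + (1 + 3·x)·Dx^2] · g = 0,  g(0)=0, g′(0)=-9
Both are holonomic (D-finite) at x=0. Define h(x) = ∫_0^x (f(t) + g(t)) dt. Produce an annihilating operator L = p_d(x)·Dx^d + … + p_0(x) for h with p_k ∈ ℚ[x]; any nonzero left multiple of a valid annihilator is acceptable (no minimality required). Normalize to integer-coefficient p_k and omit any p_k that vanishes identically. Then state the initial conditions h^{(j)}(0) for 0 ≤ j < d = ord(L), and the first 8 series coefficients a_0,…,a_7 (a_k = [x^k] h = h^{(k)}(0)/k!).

f: a_k = 1, 0, -9/2, 0, 27/8, 0, -81/80, 0, …
g: a_k = 0, -9, 27/2, -27, 243/4, -729/5, 729/2, -6561/7, …
Weyl lclm of L_f,L_g ⇒ L₀ (ord ≤ 4).
h=∫h₀ ⇒ L = L₀·Dx.
L = (63 + 54·x + 81·x^2)·Dx^2 + (9 + 45·x + 81·x^2 + 81·x^3)·Dx^3 + (7 + 6·x + 9·x^2)·Dx^4 + (1 + 5·x + 9·x^2 + 9·x^3)·Dx^5  (order 5).
h: a_k = 0, 1, -9/2, 3, -27/4, 513/40, -243/10, 29079/560, …
ICs: h(0) = 0, h′(0) = 1, h′′(0) = -9, h′′′(0) = 18, h′′′′(0) = -162.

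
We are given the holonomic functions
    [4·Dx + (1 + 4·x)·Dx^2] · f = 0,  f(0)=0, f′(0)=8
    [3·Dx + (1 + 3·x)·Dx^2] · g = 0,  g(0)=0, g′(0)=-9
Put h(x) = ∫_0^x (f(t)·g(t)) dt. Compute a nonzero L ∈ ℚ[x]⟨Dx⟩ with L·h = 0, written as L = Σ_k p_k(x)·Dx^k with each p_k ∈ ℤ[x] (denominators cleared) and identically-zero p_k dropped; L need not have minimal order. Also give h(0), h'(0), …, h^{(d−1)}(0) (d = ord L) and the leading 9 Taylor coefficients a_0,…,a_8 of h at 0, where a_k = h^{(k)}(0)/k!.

L = (600 + 4032·x + 6912·x^2)·Dx^2 + (854 + 8808·x + 30240·x^2 + 34560·x^3)·Dx^3 + (172 + 2380·x + 12312·x^2 + 28224·x^3 + 24192·x^4)·Dx^4 + (7 + 122·x + 847·x^2 + 2928·x^3 + 5040·x^4 + 3456·x^5)·Dx^5  (order 5).
h: a_k = 0, 0, 0, -24, 63, -816/5, 441, -43524/35, 36393/10, …
ICs: h(0) = 0, h′(0) = 0, h′′(0) = 0, h′′′(0) = -144, h′′′′(0) = 1512.

f: a_k = 0, 8, -16, 128/3, -128, 2048/5, -4096/3, 32768/7, -16384, …
g: a_k = 0, -9, 27/2, -27, 243/4, -729/5, 729/2, -6561/7, 19683/8, …
f·g: L₀ = L_f ⊗_s L_g, ord ≤ 2·2.
Integrate: L := L₀·Dx.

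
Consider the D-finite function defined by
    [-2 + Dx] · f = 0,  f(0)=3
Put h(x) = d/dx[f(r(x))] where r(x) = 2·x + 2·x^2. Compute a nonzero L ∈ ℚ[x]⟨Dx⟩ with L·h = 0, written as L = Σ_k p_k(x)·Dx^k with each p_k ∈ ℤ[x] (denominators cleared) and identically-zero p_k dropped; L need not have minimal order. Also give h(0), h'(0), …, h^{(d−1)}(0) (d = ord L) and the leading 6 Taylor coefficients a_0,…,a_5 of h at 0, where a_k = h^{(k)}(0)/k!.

f: a_k = 3, 6, 6, 4, 2, 4/5, …
f∘r: x↦r, Dx↦Dx/r' in L_f ⇒ L₀.
h=h₀': d/dx-closure on L₀ ⇒ L.
L = (6 + 16·x + 16·x^2) + (-1 - 2·x)·Dx  (order 1).
h: a_k = 12, 72, 240, 608, 1248, 11072/5, …
ICs: h(0) = 12.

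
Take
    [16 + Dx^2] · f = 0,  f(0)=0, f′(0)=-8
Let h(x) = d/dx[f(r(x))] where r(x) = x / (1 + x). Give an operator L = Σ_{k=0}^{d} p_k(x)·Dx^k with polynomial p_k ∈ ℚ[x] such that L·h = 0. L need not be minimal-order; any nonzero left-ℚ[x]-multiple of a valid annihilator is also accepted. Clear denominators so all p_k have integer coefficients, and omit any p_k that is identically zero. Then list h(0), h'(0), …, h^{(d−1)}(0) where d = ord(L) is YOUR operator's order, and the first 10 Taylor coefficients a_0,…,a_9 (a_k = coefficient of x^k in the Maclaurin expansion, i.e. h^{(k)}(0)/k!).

L = (22 + 12·x + 6·x^2) + (6 + 18·x + 18·x^2 + 6·x^3)·Dx + (1 + 4·x + 6·x^2 + 4·x^3 + x^4)·Dx^2  (order 2).
h: a_k = -8, 16, 40, -224, 1544/3, -720, 19688/45, 40256/45, -240824/63, 540080/63, …
ICs: h(0) = -8, h′(0) = 16.

f: a_k = 0, -8, 0, 64/3, 0, -256/15, 0, 2048/315, 0, -4096/2835, …
f∘r: x↦r, Dx↦Dx/r' in L_f ⇒ L₀.
Differentiate: ansatz ord ≤ ord L₀ ⇒ L.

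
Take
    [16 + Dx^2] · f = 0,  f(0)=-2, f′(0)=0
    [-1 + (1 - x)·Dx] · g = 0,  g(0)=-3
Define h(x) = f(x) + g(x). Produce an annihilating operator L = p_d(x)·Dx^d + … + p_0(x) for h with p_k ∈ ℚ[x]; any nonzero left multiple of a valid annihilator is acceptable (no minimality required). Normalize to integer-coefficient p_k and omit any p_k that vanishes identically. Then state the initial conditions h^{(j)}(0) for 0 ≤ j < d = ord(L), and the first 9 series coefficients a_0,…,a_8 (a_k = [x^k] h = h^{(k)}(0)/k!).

L = (-176 + 256·x - 128·x^2) + (144 - 400·x + 384·x^2 - 128·x^3)·Dx + (-11 + 16·x - 8·x^2)·Dx^2 + (9 - 25·x + 24·x^2 - 8·x^3)·Dx^3  (order 3).
h: a_k = -5, -3, 13, -3, -73/3, -3, 377/45, -3, -1969/315, …
ICs: h(0) = -5, h′(0) = -3, h′′(0) = 26.

f: a_k = -2, 0, 16, 0, -64/3, 0, 512/45, 0, -1024/315, …
g: a_k = -3, -3, -3, -3, -3, -3, -3, -3, -3, …
Sum ⇒ L₀ = lclm(L_f,L_g) in ℚ(x)⟨Dx⟩.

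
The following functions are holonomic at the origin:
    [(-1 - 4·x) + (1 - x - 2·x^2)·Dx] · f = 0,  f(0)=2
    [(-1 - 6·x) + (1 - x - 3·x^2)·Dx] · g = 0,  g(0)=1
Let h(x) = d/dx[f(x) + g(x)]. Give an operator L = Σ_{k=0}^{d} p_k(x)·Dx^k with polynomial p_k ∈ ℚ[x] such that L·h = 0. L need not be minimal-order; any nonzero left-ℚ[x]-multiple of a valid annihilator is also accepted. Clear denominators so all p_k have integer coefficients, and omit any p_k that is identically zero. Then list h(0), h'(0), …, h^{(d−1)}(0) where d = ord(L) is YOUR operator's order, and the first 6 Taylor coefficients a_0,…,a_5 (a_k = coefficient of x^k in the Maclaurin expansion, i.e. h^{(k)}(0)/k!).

L = (-6 - 264·x - 360·x^2 - 1176·x^3 - 2406·x^4 - 3600·x^5 + 1296·x^6) + (6 + 54·x + 114·x^2 + 96·x^3 + 27·x^4 - 2334·x^5 - 1872·x^6 + 864·x^7)·Dx + (-1 + 2·x - 11·x^2 - 18·x^3 + 158·x^4 + 61·x^5 - 377·x^6 - 168·x^7 + 108·x^8)·Dx^2  (order 2).
h: a_k = 3, 20, 51, 164, 410, 1098, …
ICs: h(0) = 3, h′(0) = 20.

f: a_k = 2, 2, 6, 10, 22, 42, …
g: a_k = 1, 1, 4, 7, 19, 40, …
h₀=f+g: left-lcm gives L₀, ord ≤ 2.
h=h₀': d/dx-closure on L₀ ⇒ L.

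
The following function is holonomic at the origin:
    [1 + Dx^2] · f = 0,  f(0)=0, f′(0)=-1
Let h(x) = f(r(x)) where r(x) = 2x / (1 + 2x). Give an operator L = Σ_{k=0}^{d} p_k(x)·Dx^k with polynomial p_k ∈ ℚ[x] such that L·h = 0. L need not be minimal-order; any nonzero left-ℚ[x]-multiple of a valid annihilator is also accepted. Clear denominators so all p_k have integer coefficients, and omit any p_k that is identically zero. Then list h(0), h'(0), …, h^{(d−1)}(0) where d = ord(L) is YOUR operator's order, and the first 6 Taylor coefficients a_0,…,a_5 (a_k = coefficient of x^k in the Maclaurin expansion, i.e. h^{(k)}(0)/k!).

f: a_k = 0, -1, 0, 1/6, 0, -1/120, …
Substitute x→r, Dx→(1/r')Dx; clear ⇒ L₀.
L = 4 + (4 + 24·x + 48·x^2 + 32·x^3)·Dx + (1 + 8·x + 24·x^2 + 32·x^3 + 16·x^4)·Dx^2  (order 2).
h: a_k = 0, -2, 4, -20/3, 8, -4/15, …
ICs: h(0) = 0, h′(0) = -2.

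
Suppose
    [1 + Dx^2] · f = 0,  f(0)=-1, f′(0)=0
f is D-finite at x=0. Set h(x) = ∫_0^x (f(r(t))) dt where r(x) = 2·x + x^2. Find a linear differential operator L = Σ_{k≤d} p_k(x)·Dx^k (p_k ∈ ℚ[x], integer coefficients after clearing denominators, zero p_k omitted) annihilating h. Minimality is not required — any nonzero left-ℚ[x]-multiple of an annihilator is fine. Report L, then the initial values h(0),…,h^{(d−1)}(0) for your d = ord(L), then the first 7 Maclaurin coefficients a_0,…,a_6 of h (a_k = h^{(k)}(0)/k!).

f: a_k = -1, 0, 1/2, 0, -1/24, 0, 1/720, …
L₀ from L_f via x↦r, Dx↦r'^{-1}Dx.
Integrate: L := L₀·Dx.
L = (4 + 12·x + 12·x^2 + 4·x^3)·Dx - Dx^2 + (1 + x)·Dx^3  (order 3).
h: a_k = 0, -1, 0, 2/3, 1/2, -1/30, -2/9, …
ICs: h(0) = 0, h′(0) = -1, h′′(0) = 0.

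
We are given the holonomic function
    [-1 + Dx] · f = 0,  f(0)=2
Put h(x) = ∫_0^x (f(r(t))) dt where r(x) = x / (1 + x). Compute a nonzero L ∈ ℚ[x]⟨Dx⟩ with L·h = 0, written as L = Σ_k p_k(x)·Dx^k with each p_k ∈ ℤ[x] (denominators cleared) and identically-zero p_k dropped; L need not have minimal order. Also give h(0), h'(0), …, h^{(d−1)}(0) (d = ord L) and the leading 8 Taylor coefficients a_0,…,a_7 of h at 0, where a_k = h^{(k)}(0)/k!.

L = -Dx + (1 + 2·x + x^2)·Dx^2  (order 2).
h: a_k = 0, 2, 1, -1/3, 1/12, 1/60, -19/360, 151/2520, …
ICs: h(0) = 0, h′(0) = 2.

f: a_k = 2, 2, 1, 1/3, 1/12, 1/60, 1/360, 1/2520, …
Substitute x→r, Dx→(1/r')Dx; clear ⇒ L₀.
h=∫h₀ ⇒ L = L₀·Dx.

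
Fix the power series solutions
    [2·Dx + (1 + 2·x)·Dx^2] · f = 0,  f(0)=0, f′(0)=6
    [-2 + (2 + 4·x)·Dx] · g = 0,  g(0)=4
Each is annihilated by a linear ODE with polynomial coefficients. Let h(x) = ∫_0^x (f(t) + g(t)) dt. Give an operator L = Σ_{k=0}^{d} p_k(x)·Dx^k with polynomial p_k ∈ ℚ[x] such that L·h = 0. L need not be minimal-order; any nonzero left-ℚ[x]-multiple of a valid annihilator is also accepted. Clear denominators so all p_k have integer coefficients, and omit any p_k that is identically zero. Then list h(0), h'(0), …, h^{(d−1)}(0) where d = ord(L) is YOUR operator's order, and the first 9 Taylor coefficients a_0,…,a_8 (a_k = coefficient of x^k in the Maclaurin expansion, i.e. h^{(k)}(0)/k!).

L = 2·Dx^2 + (5 + 10·x)·Dx^3 + (1 + 4·x + 4·x^2)·Dx^4  (order 4).
h: a_k = 0, 4, 5, -8/3, 5/2, -29/10, 227/60, -149/28, 1767/224, …
ICs: h(0) = 0, h′(0) = 4, h′′(0) = 10, h′′′(0) = -16.

f: a_k = 0, 6, -6, 8, -12, 96/5, -32, 384/7, -96, …
g: a_k = 4, 4, -2, 2, -5/2, 7/2, -21/4, 33/4, -429/32, …
Sum ⇒ L₀ = lclm(L_f,L_g) in ℚ(x)⟨Dx⟩.
∫: right-multiply L₀ by Dx.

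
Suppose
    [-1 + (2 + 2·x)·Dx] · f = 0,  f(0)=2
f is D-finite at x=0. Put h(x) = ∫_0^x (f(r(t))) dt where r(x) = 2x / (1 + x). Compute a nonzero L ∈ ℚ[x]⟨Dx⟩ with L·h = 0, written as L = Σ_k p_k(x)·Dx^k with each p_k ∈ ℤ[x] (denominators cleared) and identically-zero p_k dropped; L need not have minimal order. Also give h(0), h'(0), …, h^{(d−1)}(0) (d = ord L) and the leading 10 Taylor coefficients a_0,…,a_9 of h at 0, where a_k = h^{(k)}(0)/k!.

L = -Dx + (1 + 4·x + 3·x^2)·Dx^2  (order 2).
h: a_k = 0, 2, 1, -1, 5/4, -37/20, 25/8, -327/56, 753/64, -1605/64, …
ICs: h(0) = 0, h′(0) = 2.

f: a_k = 2, 1, -1/4, 1/8, -5/64, 7/128, -21/512, 33/1024, -429/16384, 715/32768, …
L₀ from L_f via x↦r, Dx↦r'^{-1}Dx.
h=∫h₀ ⇒ L = L₀·Dx.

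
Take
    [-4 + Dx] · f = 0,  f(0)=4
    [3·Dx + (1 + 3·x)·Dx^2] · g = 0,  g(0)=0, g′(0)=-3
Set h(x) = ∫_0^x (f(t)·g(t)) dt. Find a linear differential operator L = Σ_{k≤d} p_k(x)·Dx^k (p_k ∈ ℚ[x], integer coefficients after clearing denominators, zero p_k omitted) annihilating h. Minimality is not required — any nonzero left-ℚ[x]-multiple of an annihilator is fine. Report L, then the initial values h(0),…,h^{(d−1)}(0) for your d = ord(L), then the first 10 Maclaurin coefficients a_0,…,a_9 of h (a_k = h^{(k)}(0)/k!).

L = (4 + 48·x)·Dx + (-5 - 24·x)·Dx^2 + (1 + 3·x)·Dx^3  (order 3).
h: a_k = 0, 0, -6, -10, -15, -47/5, -236/15, 62/7, -7759/210, 21487/270, …
ICs: h(0) = 0, h′(0) = 0, h′′(0) = -12.

f: a_k = 4, 16, 32, 128/3, 128/3, 512/15, 1024/45, 4096/315, 2048/315, 8192/2835, …
g: a_k = 0, -3, 9/2, -9, 81/4, -243/5, 243/2, -2187/7, 6561/8, -2187, …
h₀=f·g: eliminate ⇒ L₀, order ≤ 1·2.
h=∫h₀ ⇒ L = L₀·Dx.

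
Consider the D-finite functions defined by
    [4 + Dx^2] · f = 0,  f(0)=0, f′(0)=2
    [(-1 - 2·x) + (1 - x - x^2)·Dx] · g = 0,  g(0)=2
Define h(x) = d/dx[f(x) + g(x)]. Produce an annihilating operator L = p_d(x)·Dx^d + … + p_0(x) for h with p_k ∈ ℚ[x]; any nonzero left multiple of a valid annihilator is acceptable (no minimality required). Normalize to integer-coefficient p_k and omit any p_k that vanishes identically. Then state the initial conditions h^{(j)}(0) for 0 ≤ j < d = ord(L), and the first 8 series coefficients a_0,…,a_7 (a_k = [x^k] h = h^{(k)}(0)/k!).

L = (272 + 704·x + 880·x^2 + 400·x^3 + 320·x^4 + 144·x^5 + 48·x^6) + (-44 - 52·x + 108·x^2 + 80·x^3 + 40·x^4 + 72·x^5 + 56·x^6 + 16·x^7)·Dx + (68 + 176·x + 220·x^2 + 100·x^3 + 80·x^4 + 36·x^5 + 12·x^6)·Dx^2 + (-11 - 13·x + 27·x^2 + 20·x^3 + 10·x^4 + 18·x^5 + 14·x^6 + 4·x^7)·Dx^3  (order 3).
h: a_k = 4, 8, 14, 40, 244/3, 156, 13222/45, 544, …
ICs: h(0) = 4, h′(0) = 8, h′′(0) = 28.

f: a_k = 0, 2, 0, -4/3, 0, 4/15, 0, -8/315, …
g: a_k = 2, 2, 4, 6, 10, 16, 26, 42, …
h₀=f+g: left-lcm gives L₀, ord ≤ 3.
h₀' ⇒ L via d/dx closure of L₀.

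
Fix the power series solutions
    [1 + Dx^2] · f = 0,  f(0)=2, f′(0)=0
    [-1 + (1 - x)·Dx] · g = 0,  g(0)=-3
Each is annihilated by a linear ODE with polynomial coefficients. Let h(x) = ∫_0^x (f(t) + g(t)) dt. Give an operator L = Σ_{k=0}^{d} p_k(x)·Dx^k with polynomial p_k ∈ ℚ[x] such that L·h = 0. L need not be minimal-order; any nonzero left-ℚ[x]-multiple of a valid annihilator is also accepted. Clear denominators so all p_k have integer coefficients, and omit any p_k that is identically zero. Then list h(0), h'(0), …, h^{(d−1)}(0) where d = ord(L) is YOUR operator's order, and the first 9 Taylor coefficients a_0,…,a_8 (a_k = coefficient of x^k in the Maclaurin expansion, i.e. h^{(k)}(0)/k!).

L = (-7 + 2·x - x^2)·Dx + (3 - 5·x + 3·x^2 - x^3)·Dx^2 + (-7 + 2·x - x^2)·Dx^3 + (3 - 5·x + 3·x^2 - x^3)·Dx^4  (order 4).
h: a_k = 0, -1, -3/2, -4/3, -3/4, -7/12, -1/2, -1081/2520, -3/8, …
ICs: h(0) = 0, h′(0) = -1, h′′(0) = -3, h′′′(0) = -8.

f: a_k = 2, 0, -1, 0, 1/12, 0, -1/360, 0, 1/20160, …
g: a_k = -3, -3, -3, -3, -3, -3, -3, -3, -3, …
Weyl lclm of L_f,L_g ⇒ L₀ (ord ≤ 3).
∫: right-multiply L₀ by Dx.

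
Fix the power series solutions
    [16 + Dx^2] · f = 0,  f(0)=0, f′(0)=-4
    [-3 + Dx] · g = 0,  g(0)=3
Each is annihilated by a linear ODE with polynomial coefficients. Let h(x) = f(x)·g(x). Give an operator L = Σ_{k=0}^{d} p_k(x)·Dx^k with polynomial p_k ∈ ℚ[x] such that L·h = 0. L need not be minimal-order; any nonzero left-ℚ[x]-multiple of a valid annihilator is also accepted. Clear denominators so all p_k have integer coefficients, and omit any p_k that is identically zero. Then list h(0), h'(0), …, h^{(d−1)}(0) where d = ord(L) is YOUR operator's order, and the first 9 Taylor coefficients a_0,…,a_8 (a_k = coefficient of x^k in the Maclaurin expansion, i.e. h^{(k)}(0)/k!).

f: a_k = 0, -4, 0, 32/3, 0, -128/15, 0, 1024/315, 0, …
g: a_k = 3, 9, 27/2, 27/2, 81/8, 243/40, 243/80, 729/560, 2187/4480, …
h₀=f·g: eliminate ⇒ L₀, order ≤ 2·1.
L = 25 - 6·Dx + Dx^2  (order 2).
h: a_k = 0, -12, -36, -22, 42, 779/10, 429/10, -4031/420, -527/20, …
ICs: h(0) = 0, h′(0) = -12.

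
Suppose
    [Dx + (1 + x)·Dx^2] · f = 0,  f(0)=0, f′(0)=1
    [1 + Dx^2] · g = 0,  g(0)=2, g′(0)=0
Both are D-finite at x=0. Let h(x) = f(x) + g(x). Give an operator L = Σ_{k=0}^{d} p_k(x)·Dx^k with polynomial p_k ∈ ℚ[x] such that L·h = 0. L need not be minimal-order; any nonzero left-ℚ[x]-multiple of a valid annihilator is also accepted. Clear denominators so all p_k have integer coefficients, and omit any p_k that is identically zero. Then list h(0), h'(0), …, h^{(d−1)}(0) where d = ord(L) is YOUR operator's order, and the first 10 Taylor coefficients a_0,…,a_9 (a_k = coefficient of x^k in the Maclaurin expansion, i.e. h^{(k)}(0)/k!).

f: a_k = 0, 1, -1/2, 1/3, -1/4, 1/5, -1/6, 1/7, -1/8, 1/9, …
g: a_k = 2, 0, -1, 0, 1/12, 0, -1/360, 0, 1/20160, 0, …
Sum ⇒ L₀ = lclm(L_f,L_g) in ℚ(x)⟨Dx⟩.
L = (7 + 2·x + x^2)·Dx + (3 + 5·x + 3·x^2 + x^3)·Dx^2 + (7 + 2·x + x^2)·Dx^3 + (3 + 5·x + 3·x^2 + x^3)·Dx^4  (order 4).
h: a_k = 2, 1, -3/2, 1/3, -1/6, 1/5, -61/360, 1/7, -2519/20160, 1/9, …
ICs: h(0) = 2, h′(0) = 1, h′′(0) = -3, h′′′(0) = 2.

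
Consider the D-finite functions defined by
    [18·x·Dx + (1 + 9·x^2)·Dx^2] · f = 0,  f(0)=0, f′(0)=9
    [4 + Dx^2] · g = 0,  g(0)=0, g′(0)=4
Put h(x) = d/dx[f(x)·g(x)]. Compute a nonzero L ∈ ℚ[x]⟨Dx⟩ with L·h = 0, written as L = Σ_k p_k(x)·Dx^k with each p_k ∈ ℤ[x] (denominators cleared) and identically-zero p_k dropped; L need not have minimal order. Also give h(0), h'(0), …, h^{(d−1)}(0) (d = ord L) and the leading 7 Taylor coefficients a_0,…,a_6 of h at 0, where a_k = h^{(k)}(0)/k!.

L = (52480 + 1115424·x^2 + 18751824·x^4 + 15209856·x^6 + 3464208·x^8 - 11337408·x^10 + 34012224·x^12) + (31032·x + 1320624·x^3 + 10701720·x^5 + 13646880·x^7 + 18895680·x^9 + 34012224·x^11)·Dx + (13640 + 300780·x^2 + 4978584·x^4 + 5269212·x^6 + 3621672·x^8 + 2834352·x^10 + 17006112·x^12)·Dx^2 + (7758·x + 330156·x^3 + 2675430·x^5 + 3411720·x^7 + 4723920·x^9 + 8503056·x^11)·Dx^3 + (130 + 5481·x^2 + 72657·x^4 + 366687·x^6 + 688905·x^8 + 1417176·x^10 + 2125764·x^12)·Dx^4  (order 4).
h: a_k = 0, 72, 0, -528, 0, 3960, 0, …
ICs: h(0) = 0, h′(0) = 72, h′′(0) = 0, h′′′(0) = -3168.

f: a_k = 0, 9, 0, -27, 0, 729/5, 0, …
g: a_k = 0, 4, 0, -8/3, 0, 8/15, 0, …
Sym-product of L_f,L_g gives L₀ (≤ ord 4).
h₀' ⇒ L via d/dx closure of L₀.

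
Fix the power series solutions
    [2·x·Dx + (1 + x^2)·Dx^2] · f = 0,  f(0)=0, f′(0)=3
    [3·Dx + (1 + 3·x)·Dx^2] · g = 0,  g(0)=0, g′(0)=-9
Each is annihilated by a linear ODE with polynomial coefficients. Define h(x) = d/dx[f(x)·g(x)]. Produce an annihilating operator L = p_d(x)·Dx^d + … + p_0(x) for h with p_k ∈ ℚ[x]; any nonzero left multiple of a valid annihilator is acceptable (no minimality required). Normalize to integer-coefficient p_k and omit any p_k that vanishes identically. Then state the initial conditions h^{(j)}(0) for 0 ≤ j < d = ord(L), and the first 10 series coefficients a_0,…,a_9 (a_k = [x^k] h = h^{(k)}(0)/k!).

f: a_k = 0, 3, 0, -1, 0, 3/5, 0, -3/7, 0, 1/3, …
g: a_k = 0, -9, 27/2, -27, 243/4, -729/5, 729/2, -6561/7, 19683/8, -6561, …
L₀ := L_f ⊗_s L_g (sym. prod.), ord ≤ 4.
Differentiate: ansatz ord ≤ ord L₀ ⇒ L.
L = (264 + 1260·x + 1008·x^2 + 3420·x^3 + 3240·x^4 + 4212·x^5 + 324·x^7) + (178 + 660·x + 3828·x^2 + 7308·x^3 + 12960·x^4 + 10044·x^5 + 11340·x^6 + 324·x^7 + 1134·x^8)·Dx + (132 + 608·x + 1728·x^2 + 4568·x^3 + 6456·x^4 + 8856·x^5 + 5184·x^6 + 5544·x^7 + 324·x^8 + 648·x^9)·Dx^2 + (13 + 102·x + 341·x^2 + 744·x^3 + 1138·x^4 + 1236·x^5 + 1386·x^6 + 648·x^7 + 657·x^8 + 54·x^9 + 81·x^10)·Dx^3  (order 3).
h: a_k = 0, -54, 243/2, -288, 3375/4, -12474/5, 145719/20, -107136/5, 17759169/280, -6588618/35, …
ICs: h(0) = 0, h′(0) = -54, h′′(0) = 243.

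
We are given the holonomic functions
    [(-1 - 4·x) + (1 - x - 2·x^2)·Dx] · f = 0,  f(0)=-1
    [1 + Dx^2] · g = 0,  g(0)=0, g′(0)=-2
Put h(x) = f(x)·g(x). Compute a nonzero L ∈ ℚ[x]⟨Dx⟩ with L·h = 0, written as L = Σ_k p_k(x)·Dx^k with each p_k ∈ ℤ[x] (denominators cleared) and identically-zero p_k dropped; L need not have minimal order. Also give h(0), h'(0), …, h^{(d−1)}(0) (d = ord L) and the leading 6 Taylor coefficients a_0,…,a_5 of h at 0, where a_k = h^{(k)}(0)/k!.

f: a_k = -1, -1, -3, -5, -11, -21, …
g: a_k = 0, -2, 0, 1/3, 0, -1/60, …
Sym-product of L_f,L_g gives L₀ (≤ ord 2).
L = (3 + x + 2·x^2) + (2 + 8·x)·Dx + (-1 + x + 2·x^2)·Dx^2  (order 2).
h: a_k = 0, 2, 2, 17/3, 29/3, 1261/60, …
ICs: h(0) = 0, h′(0) = 2.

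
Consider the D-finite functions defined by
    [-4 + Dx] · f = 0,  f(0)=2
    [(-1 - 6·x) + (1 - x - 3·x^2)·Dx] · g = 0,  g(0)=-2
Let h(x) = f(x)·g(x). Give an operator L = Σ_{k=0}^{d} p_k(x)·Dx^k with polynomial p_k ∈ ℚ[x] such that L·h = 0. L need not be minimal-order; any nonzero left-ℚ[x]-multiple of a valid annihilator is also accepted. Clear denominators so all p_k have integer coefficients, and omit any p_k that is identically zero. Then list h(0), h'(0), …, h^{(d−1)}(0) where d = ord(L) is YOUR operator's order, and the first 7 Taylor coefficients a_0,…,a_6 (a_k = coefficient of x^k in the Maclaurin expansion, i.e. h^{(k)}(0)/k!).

f: a_k = 2, 8, 16, 64/3, 64/3, 256/15, 512/45, …
g: a_k = -2, -2, -8, -14, -38, -80, -194, …
L₀ := L_f ⊗_s L_g (sym. prod.), ord ≤ 1.
L = (5 + 2·x - 12·x^2) + (-1 + x + 3·x^2)·Dx  (order 1).
h: a_k = -4, -20, -64, -500/3, -1204/3, -14032/15, -19460/9, …
ICs: h(0) = -4.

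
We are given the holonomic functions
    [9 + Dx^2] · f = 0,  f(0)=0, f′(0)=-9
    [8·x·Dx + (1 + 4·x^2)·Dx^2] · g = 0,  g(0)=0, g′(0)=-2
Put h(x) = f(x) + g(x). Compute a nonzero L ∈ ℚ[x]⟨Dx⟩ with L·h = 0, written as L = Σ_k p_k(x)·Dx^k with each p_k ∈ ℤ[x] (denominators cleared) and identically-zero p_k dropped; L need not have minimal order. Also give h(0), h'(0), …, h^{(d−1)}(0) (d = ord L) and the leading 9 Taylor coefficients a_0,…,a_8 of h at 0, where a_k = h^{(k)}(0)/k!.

f: a_k = 0, -9, 0, 27/2, 0, -243/40, 0, 729/560, 0, …
g: a_k = 0, -2, 0, 8/3, 0, -32/5, 0, 128/7, 0, …
Weyl lclm of L_f,L_g ⇒ L₀ (ord ≤ 4).
L = (-2808·x + 19008·x^3 + 10368·x^5)·Dx + (9 + 1548·x^2 + 7344·x^4 + 5184·x^6)·Dx^2 + (-312·x + 2112·x^3 + 1152·x^5)·Dx^3 + (1 + 172·x^2 + 816·x^4 + 576·x^6)·Dx^4  (order 4).
h: a_k = 0, -11, 0, 97/6, 0, -499/40, 0, 1567/80, 0, …
ICs: h(0) = 0, h′(0) = -11, h′′(0) = 0, h′′′(0) = 97.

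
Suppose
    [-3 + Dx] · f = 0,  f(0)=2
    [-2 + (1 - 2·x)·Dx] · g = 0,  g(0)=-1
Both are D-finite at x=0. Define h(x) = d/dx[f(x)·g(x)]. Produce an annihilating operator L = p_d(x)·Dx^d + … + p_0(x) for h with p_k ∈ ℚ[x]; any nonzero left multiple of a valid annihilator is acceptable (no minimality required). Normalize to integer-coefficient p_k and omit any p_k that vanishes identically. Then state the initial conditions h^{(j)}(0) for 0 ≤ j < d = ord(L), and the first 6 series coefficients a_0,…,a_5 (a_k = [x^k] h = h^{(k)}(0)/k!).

L = (29 - 60·x + 36·x^2) + (-5 + 16·x - 12·x^2)·Dx  (order 1).
h: a_k = -10, -58, -201, -563, -5711/4, -13755/4, …
ICs: h(0) = -10.

f: a_k = 2, 6, 9, 9, 27/4, 81/20, …
g: a_k = -1, -2, -4, -8, -16, -32, …
L₀ := L_f ⊗_s L_g (sym. prod.), ord ≤ 1.
Differentiate: ansatz ord ≤ ord L₀ ⇒ L.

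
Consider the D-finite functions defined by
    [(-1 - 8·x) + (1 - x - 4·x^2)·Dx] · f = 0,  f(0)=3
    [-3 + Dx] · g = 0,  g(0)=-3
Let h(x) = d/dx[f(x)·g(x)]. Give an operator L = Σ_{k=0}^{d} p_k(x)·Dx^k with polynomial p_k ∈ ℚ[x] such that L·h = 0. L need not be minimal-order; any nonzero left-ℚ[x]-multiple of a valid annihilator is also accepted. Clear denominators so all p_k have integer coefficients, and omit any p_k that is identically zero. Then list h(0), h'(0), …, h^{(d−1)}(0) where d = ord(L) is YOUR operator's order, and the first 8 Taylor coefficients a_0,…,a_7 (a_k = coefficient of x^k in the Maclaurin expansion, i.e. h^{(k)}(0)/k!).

f: a_k = 3, 3, 15, 27, 87, 195, 543, 1323, …
g: a_k = -3, -9, -27/2, -27/2, -81/8, -243/40, -243/80, -729/560, …
L₀ := L_f ⊗_s L_g (sym. prod.), ord ≤ 1.
Derive L from L₀ (diff closure).
L = (25 + 48·x - 39·x^2 - 120·x^3 + 144·x^4) + (-4 - x + 33·x^2 + 8·x^3 - 48·x^4)·Dx  (order 1).
h: a_k = -36, -225, -891, -6219/2, -9918, -1224531/40, -730269/8, -149859729/560, …
ICs: h(0) = -36.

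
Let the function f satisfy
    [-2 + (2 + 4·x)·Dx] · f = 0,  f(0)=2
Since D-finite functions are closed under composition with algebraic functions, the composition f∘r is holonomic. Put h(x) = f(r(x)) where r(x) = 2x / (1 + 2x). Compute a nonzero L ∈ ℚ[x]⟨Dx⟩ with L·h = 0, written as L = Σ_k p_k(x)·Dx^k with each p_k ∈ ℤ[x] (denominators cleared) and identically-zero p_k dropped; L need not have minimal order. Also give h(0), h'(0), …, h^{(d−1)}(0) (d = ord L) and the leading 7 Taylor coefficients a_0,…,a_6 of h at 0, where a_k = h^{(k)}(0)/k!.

L = -2 + (1 + 8·x + 12·x^2)·Dx  (order 1).
h: a_k = 2, 4, -12, 40, -148, 600, -2616, …
ICs: h(0) = 2.

f: a_k = 2, 2, -1, 1, -5/4, 7/4, -21/8, …
Change of var in L_f (x↦r) gives L₀.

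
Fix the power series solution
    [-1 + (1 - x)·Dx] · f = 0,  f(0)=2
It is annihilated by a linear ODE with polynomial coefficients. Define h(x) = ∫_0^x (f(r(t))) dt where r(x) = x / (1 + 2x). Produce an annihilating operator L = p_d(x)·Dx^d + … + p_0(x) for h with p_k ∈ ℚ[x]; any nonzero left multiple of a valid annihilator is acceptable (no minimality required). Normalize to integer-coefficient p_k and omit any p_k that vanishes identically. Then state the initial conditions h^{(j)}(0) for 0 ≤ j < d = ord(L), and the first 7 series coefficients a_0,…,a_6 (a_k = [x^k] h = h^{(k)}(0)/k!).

L = -Dx + (1 + 3·x + 2·x^2)·Dx^2  (order 2).
h: a_k = 0, 2, 1, -2/3, 1/2, -2/5, 1/3, …
ICs: h(0) = 0, h′(0) = 2.

f: a_k = 2, 2, 2, 2, 2, 2, 2, …
f∘r: x↦r, Dx↦Dx/r' in L_f ⇒ L₀.
∫: right-multiply L₀ by Dx.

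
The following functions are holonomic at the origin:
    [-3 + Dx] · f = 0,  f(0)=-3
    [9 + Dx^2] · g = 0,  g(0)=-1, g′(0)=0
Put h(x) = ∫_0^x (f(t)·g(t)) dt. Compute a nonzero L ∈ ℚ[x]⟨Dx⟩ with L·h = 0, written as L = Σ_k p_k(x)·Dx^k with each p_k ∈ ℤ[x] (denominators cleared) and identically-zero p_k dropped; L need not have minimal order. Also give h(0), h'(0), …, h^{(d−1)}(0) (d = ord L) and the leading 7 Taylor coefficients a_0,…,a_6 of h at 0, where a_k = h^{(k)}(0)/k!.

f: a_k = -3, -9, -27/2, -27/2, -81/8, -243/40, -243/80, …
g: a_k = -1, 0, 9/2, 0, -27/8, 0, 81/80, …
Sym-product of L_f,L_g gives L₀ (≤ ord 2).
h=∫₀ˣh₀: take L = L₀·Dx.
L = 18·Dx - 6·Dx^2 + Dx^3  (order 3).
h: a_k = 0, 3, 9/2, 0, -27/4, -81/10, -81/20, …
ICs: h(0) = 0, h′(0) = 3, h′′(0) = 9.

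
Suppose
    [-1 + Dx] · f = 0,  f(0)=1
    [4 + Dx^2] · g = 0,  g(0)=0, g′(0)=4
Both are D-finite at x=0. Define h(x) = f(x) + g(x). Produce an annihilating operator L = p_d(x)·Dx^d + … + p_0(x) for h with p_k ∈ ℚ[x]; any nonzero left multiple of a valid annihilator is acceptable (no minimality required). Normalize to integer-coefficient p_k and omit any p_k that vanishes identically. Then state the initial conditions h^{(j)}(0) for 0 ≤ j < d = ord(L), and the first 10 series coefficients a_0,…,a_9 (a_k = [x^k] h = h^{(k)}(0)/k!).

L = -4 + 4·Dx - Dx^2 + Dx^3  (order 3).
h: a_k = 1, 5, 1/2, -5/2, 1/24, 13/24, 1/720, -17/336, 1/40320, 205/72576, …
ICs: h(0) = 1, h′(0) = 5, h′′(0) = 1.

f: a_k = 1, 1, 1/2, 1/6, 1/24, 1/120, 1/720, 1/5040, 1/40320, 1/362880, …
g: a_k = 0, 4, 0, -8/3, 0, 8/15, 0, -16/315, 0, 8/2835, …
h₀=f+g: left-lcm gives L₀, ord ≤ 3.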